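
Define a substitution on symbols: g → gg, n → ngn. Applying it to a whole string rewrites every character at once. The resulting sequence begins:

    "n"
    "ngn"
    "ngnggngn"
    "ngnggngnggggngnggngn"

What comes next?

Rewriting the 20 symbols of ngnggngnggggngnggngn one by one yields ngn gg ngn gg gg ngn gg ngn gg gg gg gg ngn gg ngn gg gg ngn gg ngn; concatenated:

ngnggngnggggngnggngnggggggggngnggngnggggngnggngn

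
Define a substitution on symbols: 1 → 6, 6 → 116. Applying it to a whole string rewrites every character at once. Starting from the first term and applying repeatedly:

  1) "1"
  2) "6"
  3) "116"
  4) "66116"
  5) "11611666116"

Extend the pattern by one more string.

Apply φ to 11611666116 symbol by symbol: 1→6, 1→6, 6→116, 1→6, 1→6, 6→116, 6→116, 6→116, 1→6, 1→6, 6→116; joined: 6 6 116 6 6 116 116 116 6 6 116.

661166611611611666116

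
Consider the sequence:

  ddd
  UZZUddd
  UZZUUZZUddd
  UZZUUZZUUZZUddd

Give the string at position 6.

UZZUUZZUUZZUUZZUUZZUddd

Each term is the previous one with UZZU prepended.
From UZZUUZZUUZZUddd, 2 further steps: UZZUUZZUUZZUddd → UZZUUZZUUZZUUZZUddd → (answer).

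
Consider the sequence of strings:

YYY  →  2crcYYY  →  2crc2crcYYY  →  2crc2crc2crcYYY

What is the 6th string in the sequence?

2crc2crc2crc2crc2crcYYY

The strings grow by a fixed prefix 2crc each time.
From 2crc2crc2crcYYY, 2 further steps: 2crc2crc2crcYYY → 2crc2crc2crc2crcYYY → (answer).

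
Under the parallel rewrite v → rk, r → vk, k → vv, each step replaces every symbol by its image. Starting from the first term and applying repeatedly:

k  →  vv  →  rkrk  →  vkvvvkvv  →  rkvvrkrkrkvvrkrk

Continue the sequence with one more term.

φ(rkvvrkrkrkvvrkrk) expands symbol-by-symbol to vk vv rk rk vk vv vk vv vk vv rk rk vk vv vk vv; joining the 16 pieces gives the next term.

vkvvrkrkvkvvvkvvvkvvrkrkvkvvvkvv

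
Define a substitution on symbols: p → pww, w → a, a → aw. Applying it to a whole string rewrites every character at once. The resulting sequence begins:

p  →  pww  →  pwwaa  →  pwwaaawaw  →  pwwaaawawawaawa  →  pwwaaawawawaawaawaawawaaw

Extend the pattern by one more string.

Rewriting the 25 symbols of pwwaaawawawaawaawaawawaaw one by one yields pww a a aw aw aw a aw a aw a aw aw a aw aw a aw aw a aw a aw aw a; concatenated:

pwwaaawawawaawaawaawawaawawaawawaawaawawa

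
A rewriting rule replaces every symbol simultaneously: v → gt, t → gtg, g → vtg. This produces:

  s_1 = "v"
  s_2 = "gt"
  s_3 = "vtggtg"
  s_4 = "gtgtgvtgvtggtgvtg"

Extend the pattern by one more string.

Rewriting the 17 symbols of gtgtgvtgvtggtgvtg one by one yields vtg gtg vtg gtg vtg gt gtg vtg gt gtg vtg vtg gtg vtg gt gtg vtg; concatenated:

vtggtgvtggtgvtggtgtgvtggtgtgvtgvtggtgvtggtgtgvtg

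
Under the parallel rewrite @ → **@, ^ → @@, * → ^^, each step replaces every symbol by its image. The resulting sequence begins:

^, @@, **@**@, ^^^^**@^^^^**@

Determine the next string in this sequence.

Rewriting the 14 symbols of ^^^^**@^^^^**@ one by one yields @@ @@ @@ @@ ^^ ^^ **@ @@ @@ @@ @@ ^^ ^^ **@; concatenated:

@@@@@@@@^^^^**@@@@@@@@@^^^^**@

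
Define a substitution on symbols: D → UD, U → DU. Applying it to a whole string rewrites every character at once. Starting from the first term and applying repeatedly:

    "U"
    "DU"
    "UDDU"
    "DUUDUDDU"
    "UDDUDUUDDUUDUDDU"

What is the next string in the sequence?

Replace each of the 16 characters of UDDUDUUDDUUDUDDU in place — DU UD UD DU UD DU DU UD UD DU DU UD DU UD UD DU — and concatenate.

DUUDUDDUUDDUDUUDUDDUDUUDDUUDUDDU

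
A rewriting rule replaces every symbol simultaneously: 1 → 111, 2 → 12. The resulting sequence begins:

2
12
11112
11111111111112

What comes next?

Applying the rule to each of the 14 symbols of 11111111111112 gives the pieces 111 111 111 111 111 111 111 111 111 111 111 111 111 12, which concatenate to the answer.

11111111111111111111111111111111111111112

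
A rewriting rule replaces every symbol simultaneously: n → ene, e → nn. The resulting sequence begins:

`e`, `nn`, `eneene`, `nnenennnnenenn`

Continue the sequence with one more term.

Applying the rule to each of the 14 symbols of nnenennnnenenn gives the pieces ene ene nn ene nn ene ene ene ene nn ene nn ene ene, which concatenate to the answer.

eneenennenenneneeneeneenennenenneneene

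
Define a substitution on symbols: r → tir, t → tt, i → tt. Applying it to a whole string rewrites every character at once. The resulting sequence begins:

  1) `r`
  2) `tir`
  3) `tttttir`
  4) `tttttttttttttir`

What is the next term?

Rewriting the 15 symbols of tttttttttttttir one by one yields tt tt tt tt tt tt tt tt tt tt tt tt tt tt tir; concatenated:

tttttttttttttttttttttttttttttir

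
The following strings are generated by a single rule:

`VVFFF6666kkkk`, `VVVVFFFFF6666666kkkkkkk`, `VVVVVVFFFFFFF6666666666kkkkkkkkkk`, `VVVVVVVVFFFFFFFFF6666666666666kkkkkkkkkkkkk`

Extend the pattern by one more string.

VVVVVVVVVVFFFFFFFFFFF6666666666666666kkkkkkkkkkkkkkkk

Each string has the form V^{2n} F^{2n+1} 6^{3n+1} k^{3n+1} (n = 1, 2, …).
At n = 5 the blocks have lengths 10, 11, 16, 16.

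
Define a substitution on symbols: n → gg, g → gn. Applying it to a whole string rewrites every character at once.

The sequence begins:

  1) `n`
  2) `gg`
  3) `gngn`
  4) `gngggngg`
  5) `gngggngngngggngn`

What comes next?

gngggngngngggngggngggngngngggngg

Replace each of the 16 characters of gngggngngngggngn in place — gn gg gn gn gn gg gn gg gn gg gn gn gn gg gn gg — and concatenate.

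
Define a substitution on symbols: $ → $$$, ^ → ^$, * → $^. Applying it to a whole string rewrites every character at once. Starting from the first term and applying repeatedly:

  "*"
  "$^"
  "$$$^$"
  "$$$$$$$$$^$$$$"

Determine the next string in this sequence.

$$$$$$$$$$$$$$$$$$$$$$$$$$$^$$$$$$$$$$$$$

Replace each of the 14 characters of $$$$$$$$$^$$$$ in place — $$$ $$$ $$$ $$$ $$$ $$$ $$$ $$$ $$$ ^$ $$$ $$$ $$$ $$$ — and concatenate.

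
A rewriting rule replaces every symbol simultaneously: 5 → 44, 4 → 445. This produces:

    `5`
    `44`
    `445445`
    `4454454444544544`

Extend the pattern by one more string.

Replace each of the 16 characters of 4454454444544544 in place — 445 445 44 445 445 44 445 445 445 445 44 445 445 44 445 445 — and concatenate.

44544544445445444454454454454444544544445445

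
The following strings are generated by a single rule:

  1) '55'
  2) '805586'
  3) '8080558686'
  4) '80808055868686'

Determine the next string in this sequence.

s(k+1) = 80·s(k)·86, so each term gains 80 as a prefix and 86 as a suffix.
One more step from 80808055868686 gives the answer.

808080805586868686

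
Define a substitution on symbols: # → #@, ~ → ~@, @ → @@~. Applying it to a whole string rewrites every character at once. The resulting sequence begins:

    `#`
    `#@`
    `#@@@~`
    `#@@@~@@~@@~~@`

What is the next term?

#@@@~@@~@@~~@@@~@@~~@@@~@@~~@~@@@~

Replace each of the 13 characters of #@@@~@@~@@~~@ in place — #@ @@~ @@~ @@~ ~@ @@~ @@~ ~@ @@~ @@~ ~@ ~@ @@~ — and concatenate.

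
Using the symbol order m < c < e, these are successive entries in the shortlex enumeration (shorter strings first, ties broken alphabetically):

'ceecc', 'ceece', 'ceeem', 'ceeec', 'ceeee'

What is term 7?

Continuing the enumeration 2 steps past ceeee: ceeee → emmmm → (answer).

emmmc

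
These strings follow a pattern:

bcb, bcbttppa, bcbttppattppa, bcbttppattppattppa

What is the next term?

Each term is the previous one with ttppa appended.
One more step from bcbttppattppattppa gives the answer.

bcbttppattppattppattppa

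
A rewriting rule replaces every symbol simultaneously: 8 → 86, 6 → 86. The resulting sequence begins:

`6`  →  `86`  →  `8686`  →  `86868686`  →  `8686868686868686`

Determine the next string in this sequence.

Replace each of the 16 characters of 8686868686868686 in place — 86 86 86 86 86 86 86 86 86 86 86 86 86 86 86 86 — and concatenate.

86868686868686868686868686868686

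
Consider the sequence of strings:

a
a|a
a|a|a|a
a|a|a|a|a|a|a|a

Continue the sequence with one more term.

Each string is two copies of the previous one joined by '|'.
So the next term is two copies of a|a|a|a|a|a|a|a with '|' between the halves.

a|a|a|a|a|a|a|a|a|a|a|a|a|a|a|a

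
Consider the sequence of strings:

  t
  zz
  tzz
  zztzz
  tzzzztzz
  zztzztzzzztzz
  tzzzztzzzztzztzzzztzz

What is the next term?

zztzztzzzztzztzzzztzzzztzztzzzztzz

This is a Fibonacci-style word recurrence s(k) = s(k−2)·s(k−1): e.g. t·zz = tzz.
So term 8 is zztzztzzzztzz·tzzzztzzzztzztzzzztzz.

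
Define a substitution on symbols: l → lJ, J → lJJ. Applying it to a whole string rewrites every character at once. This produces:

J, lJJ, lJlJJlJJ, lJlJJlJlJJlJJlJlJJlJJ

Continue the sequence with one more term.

Replace each of the 21 characters of lJlJJlJlJJlJJlJlJJlJJ in place — lJ lJJ lJ lJJ lJJ lJ lJJ lJ lJJ lJJ lJ lJJ lJJ lJ lJJ lJ lJJ lJJ lJ lJJ lJJ — and concatenate.

lJlJJlJlJJlJJlJlJJlJlJJlJJlJlJJlJJlJlJJlJlJJlJJlJlJJlJJ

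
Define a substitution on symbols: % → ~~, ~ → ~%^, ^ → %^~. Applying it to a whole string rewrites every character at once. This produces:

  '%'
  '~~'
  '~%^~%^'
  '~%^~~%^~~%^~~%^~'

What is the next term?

φ(~%^~~%^~~%^~~%^~) expands symbol-by-symbol to ~%^ ~~ %^~ ~%^ ~%^ ~~ %^~ ~%^ ~%^ ~~ %^~ ~%^ ~%^ ~~ %^~ ~%^; joining the 16 pieces gives the next term.

~%^~~%^~~%^~%^~~%^~~%^~%^~~%^~~%^~%^~~%^~~%^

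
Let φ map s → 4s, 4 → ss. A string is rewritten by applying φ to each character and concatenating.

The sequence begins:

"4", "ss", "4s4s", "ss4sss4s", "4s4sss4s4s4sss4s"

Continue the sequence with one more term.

Replace each of the 16 characters of 4s4sss4s4s4sss4s in place — ss 4s ss 4s 4s 4s ss 4s ss 4s ss 4s 4s 4s ss 4s — and concatenate.

ss4sss4s4s4sss4sss4sss4s4s4sss4s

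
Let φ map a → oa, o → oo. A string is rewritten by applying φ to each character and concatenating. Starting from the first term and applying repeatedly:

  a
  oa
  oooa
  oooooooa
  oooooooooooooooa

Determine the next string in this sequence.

Replace each of the 16 characters of oooooooooooooooa in place — oo oo oo oo oo oo oo oo oo oo oo oo oo oo oo oa — and concatenate.

oooooooooooooooooooooooooooooooa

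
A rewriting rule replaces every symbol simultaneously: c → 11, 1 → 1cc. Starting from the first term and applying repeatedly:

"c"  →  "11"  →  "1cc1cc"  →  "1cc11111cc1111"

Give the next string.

1cc11111cc1cc1cc1cc1cc11111cc1cc1cc1cc

φ(1cc11111cc1111) expands symbol-by-symbol to 1cc 11 11 1cc 1cc 1cc 1cc 1cc 11 11 1cc 1cc 1cc 1cc; joining the 14 pieces gives the next term.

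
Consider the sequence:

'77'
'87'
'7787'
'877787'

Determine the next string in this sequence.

Each term (from the third on) is the two preceding terms concatenated in order: term 3 = 77·87 = 7787.
The next term joins 7787 and 877787.

7787877787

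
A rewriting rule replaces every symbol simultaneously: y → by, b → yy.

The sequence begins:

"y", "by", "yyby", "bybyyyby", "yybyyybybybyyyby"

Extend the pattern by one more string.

Applying the rule to each of the 16 symbols of yybyyybybybyyyby gives the pieces by by yy by by by yy by yy by yy by by by yy by, which concatenate to the answer.

bybyyybybybyyybyyybyyybybybyyyby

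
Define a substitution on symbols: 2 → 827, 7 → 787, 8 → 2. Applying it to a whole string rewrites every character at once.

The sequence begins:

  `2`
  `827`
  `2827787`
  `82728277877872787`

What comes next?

Applying the rule to each of the 17 symbols of 82728277877872787 gives the pieces 2 827 787 827 2 827 787 787 2 787 787 2 787 827 787 2 787, which concatenate to the answer.

28277878272827787787278778727878277872787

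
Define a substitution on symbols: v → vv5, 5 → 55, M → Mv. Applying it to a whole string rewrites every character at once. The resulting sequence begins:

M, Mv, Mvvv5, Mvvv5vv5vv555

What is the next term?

Replace each of the 13 characters of Mvvv5vv5vv555 in place — Mv vv5 vv5 vv5 55 vv5 vv5 55 vv5 vv5 55 55 55 — and concatenate.

Mvvv5vv5vv555vv5vv555vv5vv5555555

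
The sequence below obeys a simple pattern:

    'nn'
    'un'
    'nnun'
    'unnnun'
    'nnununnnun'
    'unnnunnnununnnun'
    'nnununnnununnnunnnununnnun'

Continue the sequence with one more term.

unnnunnnununnnunnnununnnununnnunnnununnnun

Each term (from the third on) is the two preceding terms concatenated in order: term 3 = nn·un = nnun.
Continuing: unnnunnnununnnun · nnununnnununnnunnnununnnun gives term 8.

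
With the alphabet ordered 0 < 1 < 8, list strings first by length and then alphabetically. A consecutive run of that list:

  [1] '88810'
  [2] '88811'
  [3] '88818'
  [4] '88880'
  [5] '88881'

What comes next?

88888

The successor of 88881 increments the rightmost position that isn't already 8 and resets every position after it to 0.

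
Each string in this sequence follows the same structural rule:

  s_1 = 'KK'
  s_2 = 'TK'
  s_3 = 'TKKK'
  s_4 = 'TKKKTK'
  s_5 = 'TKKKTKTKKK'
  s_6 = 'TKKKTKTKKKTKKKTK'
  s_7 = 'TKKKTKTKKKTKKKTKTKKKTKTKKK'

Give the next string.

TKKKTKTKKKTKKKTKTKKKTKTKKKTKKKTKTKKKTKKKTK

This is a Fibonacci-style word recurrence s(k) = s(k−1)·s(k−2): e.g. TK·KK = TKKK.
The next term joins TKKKTKTKKKTKKKTKTKKKTKTKKK and TKKKTKTKKKTKKKTK.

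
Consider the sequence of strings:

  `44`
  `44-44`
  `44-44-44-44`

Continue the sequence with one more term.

s(k+1) = s(k)·-·s(k) — each term doubles the last with '-' between the halves.
Doubling 44-44-44-44 with '-' between the halves:

44-44-44-44-44-44-44-44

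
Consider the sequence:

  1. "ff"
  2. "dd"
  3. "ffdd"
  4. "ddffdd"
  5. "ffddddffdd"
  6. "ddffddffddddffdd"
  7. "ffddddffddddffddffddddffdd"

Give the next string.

This is a Fibonacci-style word recurrence s(k) = s(k−2)·s(k−1): e.g. ff·dd = ffdd.
So term 8 is ddffddffddddffdd·ffddddffddddffddffddddffdd.

ddffddffddddffddffddddffddddffddffddddffdd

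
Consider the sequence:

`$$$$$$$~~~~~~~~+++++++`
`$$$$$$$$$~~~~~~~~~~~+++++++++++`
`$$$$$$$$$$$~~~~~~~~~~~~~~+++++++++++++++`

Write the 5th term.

$$$$$$$$$$$$$$$~~~~~~~~~~~~~~~~~~~~+++++++++++++++++++++++

Reading off run lengths: $ runs 7, 9, 11; ~ runs 8, 11, 14; + runs 7, 11, 15 — each is linear in n, where the shown terms are n = 2, 3, 4.
At n = 6 the blocks have lengths 15, 20, 23.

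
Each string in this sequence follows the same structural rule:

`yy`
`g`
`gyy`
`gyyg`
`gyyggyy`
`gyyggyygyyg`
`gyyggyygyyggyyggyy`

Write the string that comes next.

Each term (from the third on) is the previous term followed by the one before it: term 3 = g·yy = gyy.
The next term joins gyyggyygyyggyyggyy and gyyggyygyyg.

gyyggyygyyggyyggyygyyggyygyyg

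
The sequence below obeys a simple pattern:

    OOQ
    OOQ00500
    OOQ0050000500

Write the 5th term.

Each term is the previous one with 00500 appended.
From OOQ0050000500, 2 further steps: OOQ0050000500 → OOQ005000050000500 → (answer).

OOQ00500005000050000500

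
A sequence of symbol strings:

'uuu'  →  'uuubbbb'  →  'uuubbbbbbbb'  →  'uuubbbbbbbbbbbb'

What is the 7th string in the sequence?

uuubbbbbbbbbbbbbbbbbbbbbbbb

The strings grow by a fixed suffix bbbb each time.
From uuubbbbbbbbbbbb, 3 further steps: uuubbbbbbbbbbbb → uuubbbbbbbbbbbbbbbb → uuubbbbbbbbbbbbbbbbbbbb → (answer).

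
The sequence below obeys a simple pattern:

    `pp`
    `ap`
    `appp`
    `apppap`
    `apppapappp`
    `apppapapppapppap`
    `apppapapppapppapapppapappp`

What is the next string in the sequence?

From term 3 onward, concatenate the last term with the second-to-last: ap·pp = appp, appp·ap = apppap, …
Continuing: apppapapppapppapapppapappp · apppapapppapppap gives term 8.

apppapapppapppapapppapapppapppapapppapppap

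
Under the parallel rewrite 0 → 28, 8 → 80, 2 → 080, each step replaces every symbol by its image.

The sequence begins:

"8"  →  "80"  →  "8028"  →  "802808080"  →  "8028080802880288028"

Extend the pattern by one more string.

Rewriting the 19 symbols of 8028080802880288028 one by one yields 80 28 080 80 28 80 28 80 28 080 80 80 28 080 80 80 28 080 80; concatenated:

802808080288028802808080802808080802808080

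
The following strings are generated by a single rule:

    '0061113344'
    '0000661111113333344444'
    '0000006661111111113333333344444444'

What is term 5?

Each string has the form 0^{2n} 6^{n} 1^{3n} 3^{3n-1} 4^{3n-1} (n = 1, 2, …).
For term 5, n = 5, so the run lengths are 10, 5, 15, 14, 14.

0000000000666661111111111111113333333333333344444444444444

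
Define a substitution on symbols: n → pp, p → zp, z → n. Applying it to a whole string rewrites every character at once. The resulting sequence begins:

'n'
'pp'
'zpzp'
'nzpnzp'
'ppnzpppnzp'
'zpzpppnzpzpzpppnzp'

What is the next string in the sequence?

Rewriting the 18 symbols of zpzpppnzpzpzpppnzp one by one yields n zp n zp zp zp pp n zp n zp n zp zp zp pp n zp; concatenated:

nzpnzpzpzpppnzpnzpnzpzpzpppnzp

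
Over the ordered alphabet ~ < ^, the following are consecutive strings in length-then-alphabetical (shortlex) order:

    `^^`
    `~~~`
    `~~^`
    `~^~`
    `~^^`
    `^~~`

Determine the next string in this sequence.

^~^

Find the rightmost character of ^~~ below ^, bump it to the next letter, and reset everything to its right to ~.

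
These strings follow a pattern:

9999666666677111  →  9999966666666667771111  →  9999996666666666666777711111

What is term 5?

Each string has the form 9^{n+1} 6^{3n-2} 7^{n-1} 1^{n}, where the shown terms are n = 3, 4, 5.
For term 5, n = 7, so the run lengths are 8, 19, 6, 7.

9999999966666666666666666667777771111111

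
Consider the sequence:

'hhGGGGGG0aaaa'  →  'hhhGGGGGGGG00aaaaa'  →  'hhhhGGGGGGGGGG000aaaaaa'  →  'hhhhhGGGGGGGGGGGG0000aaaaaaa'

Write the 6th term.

hhhhhhhGGGGGGGGGGGGGGGG000000aaaaaaaaa

Reading off run lengths: h runs 2, 3, 4, 5; G runs 6, 8, 10, 12; 0 runs 1, 2, 3, 4; a runs 4, 5, 6, 7 — each is linear in n, where the shown terms are n = 2, 3, 4, 5.
At n = 7 the blocks have lengths 7, 16, 6, 9.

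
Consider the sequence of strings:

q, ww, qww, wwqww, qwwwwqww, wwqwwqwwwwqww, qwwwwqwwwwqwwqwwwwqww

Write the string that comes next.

Each term (from the third on) is the two preceding terms concatenated in order: term 3 = q·ww = qww.
The next term joins wwqwwqwwwwqww and qwwwwqwwwwqwwqwwwwqww.

wwqwwqwwwwqwwqwwwwqwwwwqwwqwwwwqww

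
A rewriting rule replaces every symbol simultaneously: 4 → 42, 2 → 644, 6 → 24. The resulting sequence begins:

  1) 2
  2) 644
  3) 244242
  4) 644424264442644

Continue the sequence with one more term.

Replace each of the 15 characters of 644424264442644 in place — 24 42 42 42 644 42 644 24 42 42 42 644 24 42 42 — and concatenate.

244242426444264424424242644244242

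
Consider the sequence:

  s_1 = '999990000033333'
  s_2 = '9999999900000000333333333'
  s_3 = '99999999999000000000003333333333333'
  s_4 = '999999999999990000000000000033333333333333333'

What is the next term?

9999999999999999900000000000000000333333333333333333333

Each string has the form 9^{3n+2} 0^{3n+2} 3^{4n+1} (n = 1, 2, …).
For the next term, n = 5, so the run lengths are 17, 17, 21.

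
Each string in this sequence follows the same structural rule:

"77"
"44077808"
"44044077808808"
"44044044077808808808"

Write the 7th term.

44044044044044044077808808808808808808

Every step adds 440 to the front and 808 to the end of the previous string.
From 44044044077808808808, 3 further steps: 44044044077808808808 → 44044044044077808808808808 → 44044044044044077808808808808808 → (answer).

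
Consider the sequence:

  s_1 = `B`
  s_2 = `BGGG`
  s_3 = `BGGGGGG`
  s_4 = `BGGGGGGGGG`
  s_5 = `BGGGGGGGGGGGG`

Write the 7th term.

Every step adds GGG to the end: s(k+1) = s(k)·GGG.
From BGGGGGGGGGGGG, 2 further steps: BGGGGGGGGGGGG → BGGGGGGGGGGGGGGG → (answer).

BGGGGGGGGGGGGGGGGGG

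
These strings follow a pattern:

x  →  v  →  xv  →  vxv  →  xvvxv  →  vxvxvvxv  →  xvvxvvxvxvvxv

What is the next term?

vxvxvvxvxvvxvvxvxvvxv

From term 3 onward, concatenate the second-to-last term with the last: x·v = xv, v·xv = vxv, …
The next term joins vxvxvvxv and xvvxvvxvxvvxv.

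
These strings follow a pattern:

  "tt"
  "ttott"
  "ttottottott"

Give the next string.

s(k+1) = s(k)·o·s(k) — each term doubles the last with 'o' between the halves.
One more doubling of ttottottott gives the answer.

ttottottottottottottott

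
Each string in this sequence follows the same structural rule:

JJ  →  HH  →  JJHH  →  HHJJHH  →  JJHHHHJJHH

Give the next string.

HHJJHHJJHHHHJJHH

From term 3 onward, concatenate the second-to-last term with the last: JJ·HH = JJHH, HH·JJHH = HHJJHH, …
Continuing: HHJJHH · JJHHHHJJHH gives term 6.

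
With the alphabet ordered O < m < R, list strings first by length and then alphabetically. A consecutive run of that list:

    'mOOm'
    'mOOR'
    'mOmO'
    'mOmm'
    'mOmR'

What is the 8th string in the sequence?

Stepping forward 3 times from mOmR: mOmR → mORO → mORm, then the target.

mORR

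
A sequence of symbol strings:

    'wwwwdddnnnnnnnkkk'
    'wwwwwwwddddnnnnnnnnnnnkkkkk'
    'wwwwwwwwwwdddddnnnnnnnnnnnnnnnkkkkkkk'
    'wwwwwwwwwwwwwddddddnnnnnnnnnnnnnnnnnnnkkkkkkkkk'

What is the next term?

Term n consists of 3n+1 w's, followed by n+2 d's, followed by 4n+3 n's, followed by 2n+1 k's (n = 1, 2, …).
Setting n = 5 gives 16, 7, 23, 11 characters in each block.

wwwwwwwwwwwwwwwwdddddddnnnnnnnnnnnnnnnnnnnnnnnkkkkkkkkkkk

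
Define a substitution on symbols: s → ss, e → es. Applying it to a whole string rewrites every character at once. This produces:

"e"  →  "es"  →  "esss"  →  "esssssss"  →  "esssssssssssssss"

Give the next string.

Rewriting the 16 symbols of esssssssssssssss one by one yields es ss ss ss ss ss ss ss ss ss ss ss ss ss ss ss; concatenated:

esssssssssssssssssssssssssssssss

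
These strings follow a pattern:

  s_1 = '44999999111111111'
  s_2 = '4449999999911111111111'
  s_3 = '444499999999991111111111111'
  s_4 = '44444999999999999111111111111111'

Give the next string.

4444449999999999999911111111111111111

The n-th term is n-1 4's then 2n 9's then 2n+3 1's, where the shown terms are n = 3, 4, 5, 6.
For the next term, n = 7, so the run lengths are 6, 14, 17.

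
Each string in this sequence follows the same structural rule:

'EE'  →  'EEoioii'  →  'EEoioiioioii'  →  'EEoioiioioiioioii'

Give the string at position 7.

EEoioiioioiioioiioioiioioiioioii

Every step adds oioii to the end: s(k+1) = s(k)·oioii.
From EEoioiioioiioioii, 3 further steps: EEoioiioioiioioii → EEoioiioioiioioiioioii → EEoioiioioiioioiioioiioioii → (answer).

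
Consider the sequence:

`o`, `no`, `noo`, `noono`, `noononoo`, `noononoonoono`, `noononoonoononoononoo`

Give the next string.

From term 3 onward, concatenate the last term with the second-to-last: no·o = noo, noo·no = noono, …
Continuing: noononoonoononoononoo · noononoonoono gives term 8.

noononoonoononoononoonoononoonoono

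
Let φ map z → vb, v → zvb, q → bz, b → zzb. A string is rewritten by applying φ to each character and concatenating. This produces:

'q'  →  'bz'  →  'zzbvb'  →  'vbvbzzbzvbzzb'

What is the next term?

Applying the rule to each of the 13 symbols of vbvbzzbzvbzzb gives the pieces zvb zzb zvb zzb vb vb zzb vb zvb zzb vb vb zzb, which concatenate to the answer.

zvbzzbzvbzzbvbvbzzbvbzvbzzbvbvbzzb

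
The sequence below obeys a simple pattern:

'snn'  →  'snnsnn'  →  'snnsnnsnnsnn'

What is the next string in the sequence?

snnsnnsnnsnnsnnsnnsnnsnn

Every step duplicates the string.
So the next term is two copies of snnsnnsnnsnn.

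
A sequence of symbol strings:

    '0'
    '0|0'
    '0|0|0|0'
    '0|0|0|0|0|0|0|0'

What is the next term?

0|0|0|0|0|0|0|0|0|0|0|0|0|0|0|0

s(k+1) = s(k)·|·s(k) — each term doubles the last with '|' between the halves.
So the next term is two copies of 0|0|0|0|0|0|0|0 with '|' between the halves.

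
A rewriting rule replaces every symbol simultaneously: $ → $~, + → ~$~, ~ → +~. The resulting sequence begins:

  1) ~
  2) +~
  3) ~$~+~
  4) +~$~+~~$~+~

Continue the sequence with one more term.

~$~+~$~+~~$~+~+~$~+~~$~+~

Rewriting each symbol of +~$~+~~$~+~: +→~$~, ~→+~, $→$~, ~→+~, +→~$~, ~→+~, ~→+~, $→$~, ~→+~, +→~$~, ~→+~, which concatenates to ~$~ +~ $~ +~ ~$~ +~ +~ $~ +~ ~$~ +~.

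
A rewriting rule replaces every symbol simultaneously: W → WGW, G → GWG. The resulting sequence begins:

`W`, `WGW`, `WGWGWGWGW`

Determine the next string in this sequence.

Apply φ to WGWGWGWGW symbol by symbol: W→WGW, G→GWG, W→WGW, G→GWG, W→WGW, G→GWG, W→WGW, G→GWG, W→WGW; joined: WGW GWG WGW GWG WGW GWG WGW GWG WGW.

WGWGWGWGWGWGWGWGWGWGWGWGWGW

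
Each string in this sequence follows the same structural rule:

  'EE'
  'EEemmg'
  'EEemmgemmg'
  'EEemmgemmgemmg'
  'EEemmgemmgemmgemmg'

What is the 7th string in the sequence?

EEemmgemmgemmgemmgemmgemmg

Each term is the previous one with emmg appended.
From EEemmgemmgemmgemmg, 2 further steps: EEemmgemmgemmgemmg → EEemmgemmgemmgemmgemmg → (answer).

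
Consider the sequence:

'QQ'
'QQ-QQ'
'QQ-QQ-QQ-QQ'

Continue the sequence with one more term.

s(k+1) = s(k)·-·s(k) — each term doubles the last with '-' between the halves.
Doubling QQ-QQ-QQ-QQ with '-' between the halves:

QQ-QQ-QQ-QQ-QQ-QQ-QQ-QQ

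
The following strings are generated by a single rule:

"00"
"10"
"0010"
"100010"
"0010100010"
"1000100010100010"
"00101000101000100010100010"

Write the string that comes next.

From term 3 onward, concatenate the second-to-last term with the last: 00·10 = 0010, 10·0010 = 100010, …
So term 8 is 1000100010100010·00101000101000100010100010.

100010001010001000101000101000100010100010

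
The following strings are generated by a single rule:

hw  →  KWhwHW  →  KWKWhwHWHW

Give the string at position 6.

KWKWKWKWKWhwHWHWHWHWHW

s(k+1) = KW·s(k)·HW, so each term gains KW as a prefix and HW as a suffix.
From KWKWhwHWHW, 3 further steps: KWKWhwHWHW → KWKWKWhwHWHWHW → KWKWKWKWhwHWHWHWHW → (answer).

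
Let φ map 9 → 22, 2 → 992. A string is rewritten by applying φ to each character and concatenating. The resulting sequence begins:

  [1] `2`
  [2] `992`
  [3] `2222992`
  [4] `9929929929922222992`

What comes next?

φ(9929929929922222992) expands symbol-by-symbol to 22 22 992 22 22 992 22 22 992 22 22 992 992 992 992 992 22 22 992; joining the 19 pieces gives the next term.

22229922222992222299222229929929929929922222992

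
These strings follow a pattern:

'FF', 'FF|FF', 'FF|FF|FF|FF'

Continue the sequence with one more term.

FF|FF|FF|FF|FF|FF|FF|FF

s(k+1) = s(k)·|·s(k) — each term doubles the last with '|' between the halves.
So the next term is two copies of FF|FF|FF|FF with '|' between the halves.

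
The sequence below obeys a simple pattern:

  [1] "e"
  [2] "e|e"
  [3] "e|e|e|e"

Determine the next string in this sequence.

e|e|e|e|e|e|e|e

Each string is two copies of the previous one joined by '|'.
One more doubling of e|e|e|e gives the answer.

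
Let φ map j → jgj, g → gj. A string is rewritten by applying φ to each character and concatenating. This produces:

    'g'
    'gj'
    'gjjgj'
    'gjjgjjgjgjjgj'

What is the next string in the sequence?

gjjgjjgjgjjgjjgjgjjgjgjjgjjgjgjjgj

Replace each of the 13 characters of gjjgjjgjgjjgj in place — gj jgj jgj gj jgj jgj gj jgj gj jgj jgj gj jgj — and concatenate.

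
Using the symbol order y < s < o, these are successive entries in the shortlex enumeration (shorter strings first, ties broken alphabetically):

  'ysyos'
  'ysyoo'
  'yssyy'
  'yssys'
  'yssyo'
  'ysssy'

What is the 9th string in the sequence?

yssoy

Advancing 3 positions from ysssy through ysssy → yssss → yssso reaches term 9.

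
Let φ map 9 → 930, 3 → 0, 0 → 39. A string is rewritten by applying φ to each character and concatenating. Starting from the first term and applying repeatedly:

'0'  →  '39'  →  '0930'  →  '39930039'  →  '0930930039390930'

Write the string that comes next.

39930039930039390930093039930039

φ(0930930039390930) expands symbol-by-symbol to 39 930 0 39 930 0 39 39 0 930 0 930 39 930 0 39; joining the 16 pieces gives the next term.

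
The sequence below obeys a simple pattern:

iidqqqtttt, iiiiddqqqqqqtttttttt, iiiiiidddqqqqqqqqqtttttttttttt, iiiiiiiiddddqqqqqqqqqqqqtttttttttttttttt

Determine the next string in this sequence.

Term n consists of 2n i's, followed by n d's, followed by 3n q's, followed by 4n t's (n = 1, 2, …).
At n = 5 the blocks have lengths 10, 5, 15, 20.

iiiiiiiiiidddddqqqqqqqqqqqqqqqtttttttttttttttttttt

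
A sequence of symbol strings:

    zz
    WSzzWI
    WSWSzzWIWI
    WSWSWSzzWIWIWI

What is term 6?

WSWSWSWSWSzzWIWIWIWIWI

s(k+1) = WS·s(k)·WI, so each term gains WS as a prefix and WI as a suffix.
From WSWSWSzzWIWIWI, 2 further steps: WSWSWSzzWIWIWI → WSWSWSWSzzWIWIWIWI → (answer).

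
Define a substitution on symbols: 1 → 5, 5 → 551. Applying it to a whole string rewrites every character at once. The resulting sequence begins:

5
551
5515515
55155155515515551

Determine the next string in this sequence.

55155155515515551551551555155155515515515

Applying the rule to each of the 17 symbols of 55155155515515551 gives the pieces 551 551 5 551 551 5 551 551 551 5 551 551 5 551 551 551 5, which concatenate to the answer.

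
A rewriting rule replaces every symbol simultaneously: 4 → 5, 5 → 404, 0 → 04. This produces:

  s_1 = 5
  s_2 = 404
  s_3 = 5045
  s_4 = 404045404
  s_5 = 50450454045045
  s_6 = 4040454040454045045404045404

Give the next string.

Rewriting the 28 symbols of 4040454040454045045404045404 one by one yields 5 04 5 04 5 404 5 04 5 04 5 404 5 04 5 404 04 5 404 5 04 5 04 5 404 5 04 5; concatenated:

50450454045045045404504540404540450450454045045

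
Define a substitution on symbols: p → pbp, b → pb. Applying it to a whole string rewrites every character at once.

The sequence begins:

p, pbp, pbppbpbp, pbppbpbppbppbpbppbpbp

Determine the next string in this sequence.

pbppbpbppbppbpbppbpbppbppbpbppbppbpbppbpbppbppbpbppbpbp

φ(pbppbpbppbppbpbppbpbp) expands symbol-by-symbol to pbp pb pbp pbp pb pbp pb pbp pbp pb pbp pbp pb pbp pb pbp pbp pb pbp pb pbp; joining the 21 pieces gives the next term.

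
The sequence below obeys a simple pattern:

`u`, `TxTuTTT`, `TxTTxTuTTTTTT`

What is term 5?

TxTTxTTxTTxTuTTTTTTTTTTTT

Each term wraps the previous one in TxT on the left and TTT on the right.
From TxTTxTuTTTTTT, 2 further steps: TxTTxTuTTTTTT → TxTTxTTxTuTTTTTTTTT → (answer).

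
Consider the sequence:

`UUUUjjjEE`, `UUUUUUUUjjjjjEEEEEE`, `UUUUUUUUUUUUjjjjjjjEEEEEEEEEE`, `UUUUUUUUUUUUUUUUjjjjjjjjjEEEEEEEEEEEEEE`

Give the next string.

Term n consists of 4n U's, followed by 2n+1 j's, followed by 4n-2 E's (n = 1, 2, …).
Setting n = 5 gives 20, 11, 18 characters in each block.

UUUUUUUUUUUUUUUUUUUUjjjjjjjjjjjEEEEEEEEEEEEEEEEEE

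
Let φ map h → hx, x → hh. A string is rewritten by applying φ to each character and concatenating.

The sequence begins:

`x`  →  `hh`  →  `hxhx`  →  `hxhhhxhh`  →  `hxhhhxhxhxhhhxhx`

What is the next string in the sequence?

Replace each of the 16 characters of hxhhhxhxhxhhhxhx in place — hx hh hx hx hx hh hx hh hx hh hx hx hx hh hx hh — and concatenate.

hxhhhxhxhxhhhxhhhxhhhxhxhxhhhxhh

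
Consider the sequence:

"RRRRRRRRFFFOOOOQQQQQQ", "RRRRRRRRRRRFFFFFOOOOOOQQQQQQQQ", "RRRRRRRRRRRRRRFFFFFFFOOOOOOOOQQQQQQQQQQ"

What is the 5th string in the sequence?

Reading off run lengths: R runs 8, 11, 14; F runs 3, 5, 7; O runs 4, 6, 8; Q runs 6, 8, 10 — each is linear in n, where the shown terms are n = 2, 3, 4.
At n = 6 the blocks have lengths 20, 11, 12, 14.

RRRRRRRRRRRRRRRRRRRRFFFFFFFFFFFOOOOOOOOOOOOQQQQQQQQQQQQQQ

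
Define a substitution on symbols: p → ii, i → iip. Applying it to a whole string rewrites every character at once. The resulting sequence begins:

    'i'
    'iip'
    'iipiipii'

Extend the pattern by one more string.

Rewriting each symbol of iipiipii: i→iip, i→iip, p→ii, i→iip, i→iip, p→ii, i→iip, i→iip, which concatenates to iip iip ii iip iip ii iip iip.

iipiipiiiipiipiiiipiip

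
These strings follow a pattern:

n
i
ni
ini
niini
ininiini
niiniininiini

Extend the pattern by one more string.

ininiininiiniininiini

From term 3 onward, concatenate the second-to-last term with the last: n·i = ni, i·ni = ini, …
So term 8 is ininiini·niiniininiini.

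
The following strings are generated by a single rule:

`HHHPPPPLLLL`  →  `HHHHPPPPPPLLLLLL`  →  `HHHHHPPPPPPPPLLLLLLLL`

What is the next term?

HHHHHHPPPPPPPPPPLLLLLLLLLL

Reading off run lengths: H runs 3, 4, 5; P runs 4, 6, 8; L runs 4, 6, 8 — each is linear in n, where the shown terms are n = 2, 3, 4.
For the next term, n = 5, so the run lengths are 6, 10, 10.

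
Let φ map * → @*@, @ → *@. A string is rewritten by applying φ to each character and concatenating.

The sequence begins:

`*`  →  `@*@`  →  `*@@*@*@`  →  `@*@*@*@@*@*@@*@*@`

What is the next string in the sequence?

Rewriting the 17 symbols of @*@*@*@@*@*@@*@*@ one by one yields *@ @*@ *@ @*@ *@ @*@ *@ *@ @*@ *@ @*@ *@ *@ @*@ *@ @*@ *@; concatenated:

*@@*@*@@*@*@@*@*@*@@*@*@@*@*@*@@*@*@@*@*@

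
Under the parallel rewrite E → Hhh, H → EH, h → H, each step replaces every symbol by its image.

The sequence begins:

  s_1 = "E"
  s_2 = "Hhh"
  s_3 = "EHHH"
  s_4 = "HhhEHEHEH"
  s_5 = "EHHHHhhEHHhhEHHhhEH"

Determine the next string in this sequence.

Rewriting the 19 symbols of EHHHHhhEHHhhEHHhhEH one by one yields Hhh EH EH EH EH H H Hhh EH EH H H Hhh EH EH H H Hhh EH; concatenated:

HhhEHEHEHEHHHHhhEHEHHHHhhEHEHHHHhhEH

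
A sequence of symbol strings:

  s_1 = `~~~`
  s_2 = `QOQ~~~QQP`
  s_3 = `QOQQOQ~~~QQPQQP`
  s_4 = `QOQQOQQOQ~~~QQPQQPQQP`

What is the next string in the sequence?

Each term wraps the previous one in QOQ on the left and QQP on the right.
So the next term is QOQ·QOQQOQQOQ~~~QQPQQPQQP·QQP.

QOQQOQQOQQOQ~~~QQPQQPQQPQQP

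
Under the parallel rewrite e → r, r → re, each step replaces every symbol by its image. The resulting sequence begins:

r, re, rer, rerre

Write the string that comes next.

rerrerer

Expanding rerre: r→re, e→r, r→re, r→re, e→r. Concatenated: re r re re r.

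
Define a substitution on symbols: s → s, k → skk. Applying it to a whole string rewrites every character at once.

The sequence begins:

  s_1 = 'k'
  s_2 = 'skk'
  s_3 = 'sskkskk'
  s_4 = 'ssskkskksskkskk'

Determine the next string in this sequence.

Rewriting the 15 symbols of ssskkskksskkskk one by one yields s s s skk skk s skk skk s s skk skk s skk skk; concatenated:

sssskkskksskkskkssskkskksskkskk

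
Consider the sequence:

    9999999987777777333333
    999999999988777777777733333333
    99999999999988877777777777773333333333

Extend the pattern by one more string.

Each string has the form 9^{2n+2} 8^{n-2} 7^{3n-2} 3^{2n}, where the shown terms are n = 3, 4, 5.
At n = 6 the blocks have lengths 14, 4, 16, 12.

9999999999999988887777777777777777333333333333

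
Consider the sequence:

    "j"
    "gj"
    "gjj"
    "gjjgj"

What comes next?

gjjgjgjj

From term 3 onward, concatenate the last term with the second-to-last: gj·j = gjj, gjj·gj = gjjgj, …
Continuing: gjjgj · gjj gives term 5.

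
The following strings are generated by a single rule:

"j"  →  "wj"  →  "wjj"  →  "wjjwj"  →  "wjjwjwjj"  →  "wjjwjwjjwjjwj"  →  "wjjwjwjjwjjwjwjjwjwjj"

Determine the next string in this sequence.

wjjwjwjjwjjwjwjjwjwjjwjjwjwjjwjjwj

From term 3 onward, concatenate the last term with the second-to-last: wj·j = wjj, wjj·wj = wjjwj, …
Continuing: wjjwjwjjwjjwjwjjwjwjj · wjjwjwjjwjjwj gives term 8.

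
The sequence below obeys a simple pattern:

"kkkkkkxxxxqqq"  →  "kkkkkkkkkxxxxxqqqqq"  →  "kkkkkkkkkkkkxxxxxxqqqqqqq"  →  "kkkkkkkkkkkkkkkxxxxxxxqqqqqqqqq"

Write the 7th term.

kkkkkkkkkkkkkkkkkkkkkkkkxxxxxxxxxxqqqqqqqqqqqqqqq

Reading off run lengths: k runs 6, 9, 12, 15; x runs 4, 5, 6, 7; q runs 3, 5, 7, 9 — each is linear in n, where the shown terms are n = 2, 3, 4, 5.
At n = 8 the blocks have lengths 24, 10, 15.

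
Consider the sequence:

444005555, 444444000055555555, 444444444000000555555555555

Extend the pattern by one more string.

The n-th term is 3n 4's then 2n 0's then 4n 5's (n = 1, 2, …).
For the next term, n = 4, so the run lengths are 12, 8, 16.

444444444444000000005555555555555555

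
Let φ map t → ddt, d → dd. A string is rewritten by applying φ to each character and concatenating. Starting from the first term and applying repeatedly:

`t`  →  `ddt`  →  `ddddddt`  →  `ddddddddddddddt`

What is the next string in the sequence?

Rewriting the 15 symbols of ddddddddddddddt one by one yields dd dd dd dd dd dd dd dd dd dd dd dd dd dd ddt; concatenated:

ddddddddddddddddddddddddddddddt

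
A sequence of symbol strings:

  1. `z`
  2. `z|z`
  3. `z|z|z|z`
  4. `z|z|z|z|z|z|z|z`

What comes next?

s(k+1) = s(k)·|·s(k) — each term doubles the last with '|' between the halves.
One more doubling of z|z|z|z|z|z|z|z gives the answer.

z|z|z|z|z|z|z|z|z|z|z|z|z|z|z|z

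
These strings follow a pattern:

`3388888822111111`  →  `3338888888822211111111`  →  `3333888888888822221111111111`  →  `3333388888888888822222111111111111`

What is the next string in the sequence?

3333338888888888888822222211111111111111

Reading off run lengths: 3 runs 2, 3, 4, 5; 8 runs 6, 8, 10, 12; 2 runs 2, 3, 4, 5; 1 runs 6, 8, 10, 12 — each is linear in n, where the shown terms are n = 3, 4, 5, 6.
Setting n = 7 gives 6, 14, 6, 14 characters in each block.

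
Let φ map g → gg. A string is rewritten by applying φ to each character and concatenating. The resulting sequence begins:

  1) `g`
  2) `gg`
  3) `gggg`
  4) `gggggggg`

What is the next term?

gggggggggggggggg

Rewriting each symbol of gggggggg: g→gg, g→gg, g→gg, g→gg, g→gg, g→gg, g→gg, g→gg, which concatenates to gg gg gg gg gg gg gg gg.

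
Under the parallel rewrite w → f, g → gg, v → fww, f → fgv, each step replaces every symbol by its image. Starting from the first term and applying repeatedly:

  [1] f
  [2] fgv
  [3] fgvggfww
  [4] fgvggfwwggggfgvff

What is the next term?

φ(fgvggfwwggggfgvff) expands symbol-by-symbol to fgv gg fww gg gg fgv f f gg gg gg gg fgv gg fww fgv fgv; joining the 17 pieces gives the next term.

fgvggfwwggggfgvffggggggggfgvggfwwfgvfgv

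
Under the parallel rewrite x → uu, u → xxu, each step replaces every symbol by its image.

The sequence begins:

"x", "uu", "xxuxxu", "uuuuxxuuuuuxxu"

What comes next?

Rewriting the 14 symbols of uuuuxxuuuuuxxu one by one yields xxu xxu xxu xxu uu uu xxu xxu xxu xxu xxu uu uu xxu; concatenated:

xxuxxuxxuxxuuuuuxxuxxuxxuxxuxxuuuuuxxu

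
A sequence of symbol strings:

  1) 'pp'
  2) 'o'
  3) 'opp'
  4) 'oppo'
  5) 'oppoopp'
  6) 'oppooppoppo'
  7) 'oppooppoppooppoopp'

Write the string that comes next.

oppooppoppooppooppoppooppoppo

From term 3 onward, concatenate the last term with the second-to-last: o·pp = opp, opp·o = oppo, …
The next term joins oppooppoppooppoopp and oppooppoppo.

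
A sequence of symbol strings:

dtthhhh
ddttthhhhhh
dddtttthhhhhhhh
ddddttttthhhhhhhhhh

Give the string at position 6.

ddddddttttttthhhhhhhhhhhhhh

Each string has the form d^{n} t^{n+1} h^{2n+2} (n = 1, 2, …).
For term 6, n = 6, so the run lengths are 6, 7, 14.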